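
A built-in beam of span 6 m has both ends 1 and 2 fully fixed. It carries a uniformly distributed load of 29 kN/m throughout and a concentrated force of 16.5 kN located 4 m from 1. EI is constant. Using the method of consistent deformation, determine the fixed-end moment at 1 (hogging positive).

M_1 = 94.33 kN·m

Release both end moments; the primary structure is a simply-supported span 12 with redundants M_1 and M_2.
On the primary (simply-supported) span, the end slopes from the loading are:
  at 1: UDL 29: wL³/(24EI) = 261/EI
  at 2: UDL 29: wL³/(24EI) = 261/EI
  at 1: point load 16.5 at a = 4: Pab(L + b)/(6LEI) = 29.33/EI
  at 2: point load 16.5 at a = 4: Pab(L + a)/(6LEI) = 36.67/EI
  θ_10 = 290.3/EI,  θ_20 = 297.7/EI
Flexibility coefficients: a unit moment at one end gives L/(3EI) there and L/(6EI) at the far end, so f₁₁ = f₂₂ = 2/EI and f₁₂ = f₂₁ = 1/EI.
Compatibility — zero rotation at each built-in end:
  2 M_1 + 1 M_2 = 290.3
  1 M_1 + 2 M_2 = 297.7
Solving the pair gives M_1 = 94.33 kN·m and M_2 = 101.7 kN·m (hogging).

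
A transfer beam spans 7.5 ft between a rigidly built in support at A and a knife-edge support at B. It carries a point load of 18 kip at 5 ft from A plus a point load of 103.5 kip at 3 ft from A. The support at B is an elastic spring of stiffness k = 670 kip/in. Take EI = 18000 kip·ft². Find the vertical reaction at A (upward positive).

Release the roller at B. Primary structure: cantilever fixed at A.
Primary-structure tip deflection at B by superposition:
  point load 18 at a = 5: Pa²(3L − a)/(6EI) = 1312/EI
  point load 103.5 at a = 3: Pa²(3L − a)/(6EI) = 3027/EI
  δ_0 = 4340/EI
Tip deflection under a unit load at B: L³/(3EI) = 140.6/EI.
With EI = 18000 kip·ft²: δ_0 = 0.2411 ft and δ_{BB} = 0.007812 ft/kip.
Compatibility — the spring shortens by R_B/k under the reaction it provides: δ_0 − R_B·δ_{BB} = R_B/k. With 1/k = 1/(670×12) ft/kip = 0.000124 ft/kip, R_B = δ_0 / (δ_{BB} + 1/k) = 0.2411 / (0.007812 + 0.000124) = 30.38 kip.
Vertical equilibrium: R_A = ΣP − R_B = 121.5 − 30.38 = 91.12 kip.

R_A = 91.12 kip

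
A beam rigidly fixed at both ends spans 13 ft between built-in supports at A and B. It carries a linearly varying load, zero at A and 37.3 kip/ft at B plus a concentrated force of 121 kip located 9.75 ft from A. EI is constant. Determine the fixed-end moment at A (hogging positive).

M_A = 283.9 kip·ft

Release both end moments; the primary structure is a simply-supported span AB with redundants M_A and M_B.
Simple-span end rotations at A and B under the given loads:
  at A: triangular load, peak 37.3: 7w₀L³/(360EI) = 1593/EI
  at B: triangular load, peak 37.3: w₀L³/(45EI) = 1821/EI
  at A: point load 121 at a = 9.75: Pab(L + b)/(6LEI) = 798.8/EI
  at B: point load 121 at a = 9.75: Pab(L + a)/(6LEI) = 1118/EI
  θ_A0 = 2392/EI,  θ_B0 = 2939/EI
Flexibility coefficients: a unit moment at one end gives L/(3EI) there and L/(6EI) at the far end, so f₁₁ = f₂₂ = 4.333/EI and f₁₂ = f₂₁ = 2.167/EI.
Compatibility — zero rotation at each built-in end:
  4.333 M_A + 2.167 M_B = 2392
  2.167 M_A + 4.333 M_B = 2939
Solving the pair gives M_A = 283.9 kip·ft and M_B = 536.4 kip·ft (hogging).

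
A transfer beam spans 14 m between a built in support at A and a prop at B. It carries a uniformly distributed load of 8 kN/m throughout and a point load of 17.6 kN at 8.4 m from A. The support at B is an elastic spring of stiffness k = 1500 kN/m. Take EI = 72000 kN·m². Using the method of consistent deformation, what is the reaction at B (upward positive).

R_B = 47.13 kN

Take the reaction at B as the redundant and release it; the primary structure is a cantilever fixed at A.
Primary-structure tip deflection at B by superposition:
  UDL 8: wL⁴/(8EI) = 38416/EI
  point load 17.6 at a = 8.4: Pa²(3L − a)/(6EI) = 6954/EI
  δ_0 = 45370/EI
Flexibility coefficient — unit upward force at B: δ_{BB} = L³/(3EI) = 914.7/EI.
With EI = 72000 kN·m²: δ_0 = 0.63014 m and δ_{BB} = 0.012704 m/kN.
Compatibility — the spring shortens by R_B/k under the reaction it provides: δ_0 − R_B·δ_{BB} = R_B/k. With 1/k = 0.000667 m/kN, R_B = δ_0 / (δ_{BB} + 1/k) = 0.63014 / (0.012704 + 0.000667) = 47.13 kN.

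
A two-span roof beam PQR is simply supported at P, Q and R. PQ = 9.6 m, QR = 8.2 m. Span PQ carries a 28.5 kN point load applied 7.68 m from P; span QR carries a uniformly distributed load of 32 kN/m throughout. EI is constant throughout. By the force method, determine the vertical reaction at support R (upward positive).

R_R = 113.5 kN

Take M_Q as the redundant. Released structure: two simple spans PQ and QR with a hinge at Q.
End slopes at the hinge Q, treating each span as simply supported:
  span PQ: point load 28.5 at a = 7.68: Pab(L + a)/(6LEI) = 126.1/EI
  span QR: UDL 32: wL³/(24EI) = 735.2/EI
  relative rotation θ_0 = (126.1 + 735.2)/EI = 861.2/EI
A unit hogging moment at Q produces rotation L₁/(3EI) + L₂/(3EI) = 5.933/EI.
Slope continuity at Q: θ_0 = M_Q·5.933/EI, so M_Q = 861.2/5.933 = 145.2 kN·m (hogging).
Span QR, ΣM about R: R_Q^{QR}·8.2 = 1076 + 145.2, so R_Q^{QR} = 148.9 kN and R_R = 262.4 − 148.9 = 113.5 kN.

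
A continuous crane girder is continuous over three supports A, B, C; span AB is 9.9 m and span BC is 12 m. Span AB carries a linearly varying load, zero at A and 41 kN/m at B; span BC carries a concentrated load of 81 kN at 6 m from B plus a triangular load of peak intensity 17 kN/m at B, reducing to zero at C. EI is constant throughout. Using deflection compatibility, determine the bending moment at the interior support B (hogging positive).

M_B = 310.4 kN·m

Take M_B as the redundant. Released structure: two simple spans AB and BC with a hinge at B.
End slopes at the hinge B, treating each span as simply supported:
  span AB: triangular load, peak 41: w₀L³/(45EI) = 884.1/EI
  span BC: point load 81 at a = 6: Pab(L + b)/(6LEI) = 729/EI
  span BC: triangular load, peak 17: w₀L³/(45EI) = 652.8/EI
  relative rotation θ_0 = (884.1 + 1382)/EI = 2266/EI
A unit hogging moment at B produces rotation L₁/(3EI) + L₂/(3EI) = 7.3/EI.
Compatibility: M_B·(L₁+L₂)/(3EI) = θ_0, giving M_B = 310.4 kN·m (hogging).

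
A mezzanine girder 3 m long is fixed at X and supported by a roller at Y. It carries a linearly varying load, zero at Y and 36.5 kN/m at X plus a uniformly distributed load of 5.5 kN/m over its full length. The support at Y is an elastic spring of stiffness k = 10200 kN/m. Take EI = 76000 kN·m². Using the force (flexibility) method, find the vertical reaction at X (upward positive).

R_X = 61.87 kN

Take the reaction at Y as the redundant and release it; the primary structure is a cantilever fixed at X.
Free-end deflection of the primary structure under the applied loading (downward +):
  triangular load, peak 36.5 at the fixed end: w₀L⁴/(30EI) = 98.55/EI
  UDL 5.5: wL⁴/(8EI) = 55.69/EI
  δ_0 = 154.2/EI
Flexibility coefficient — unit upward force at Y: δ_{YY} = L³/(3EI) = 9/EI.
With EI = 76000 kN·m²: δ_0 = 0.002029 m and δ_{YY} = 0.000118 m/kN.
Compatibility — the spring shortens by R_Y/k under the reaction it provides: δ_0 − R_Y·δ_{YY} = R_Y/k. With 1/k = 0.000098 m/kN, R_Y = δ_0 / (δ_{YY} + 1/k) = 0.002029 / (0.000118 + 0.000098) = 9.376 kN.
Vertical equilibrium: R_X = ΣP − R_Y = 71.25 − 9.376 = 61.87 kN.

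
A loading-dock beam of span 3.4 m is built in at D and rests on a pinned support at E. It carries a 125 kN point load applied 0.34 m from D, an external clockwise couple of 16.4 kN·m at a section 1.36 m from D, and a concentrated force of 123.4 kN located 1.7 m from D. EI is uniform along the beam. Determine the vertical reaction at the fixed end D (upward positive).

R_D = 203.4 kN

Take the reaction at E as the redundant and release it; the primary structure is a cantilever fixed at D.
Primary-structure tip deflection at E by superposition:
  point load 125 at a = 0.34: Pa²(3L − a)/(6EI) = 23.75/EI
  clockwise couple 16.4 at a = 1.36: M₀a(2L − a)/(2EI) = 60.67/EI
  point load 123.4 at a = 1.7: Pa²(3L − a)/(6EI) = 505.2/EI
  δ_0 = 589.6/EI
Flexibility coefficient — unit upward force at E: δ_{EE} = L³/(3EI) = 13.1/EI.
Compatibility at E: δ_0 − R_E·δ_{EE} = 0, so R_E = 589.6/13.1 = 45.01 kN.
Vertical equilibrium: R_D = ΣP − R_E = 248.4 − 45.01 = 203.4 kN.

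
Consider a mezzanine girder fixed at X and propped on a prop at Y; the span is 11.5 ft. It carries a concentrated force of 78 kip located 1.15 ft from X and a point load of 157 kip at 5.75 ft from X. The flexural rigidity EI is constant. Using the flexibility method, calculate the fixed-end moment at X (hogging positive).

Remove the prop at Y; the released (primary) structure is a cantilever built in at X.
Downward deflection at the released point Y due to the loads:
  point load 78 at a = 1.15: Pa²(3L − a)/(6EI) = 573.4/EI
  point load 157 at a = 5.75: Pa²(3L − a)/(6EI) = 24873/EI
  δ_0 = 25446/EI
Tip deflection under a unit load at Y: L³/(3EI) = 507/EI.
Compatibility at Y: δ_0 − R_Y·δ_{YY} = 0, so R_Y = 25446/507 = 50.19 kip.
Moment equilibrium about X: M_X = Σ(load moments about X) − R_Y·L = 992.5 − 50.19×11.5 = 415.2 kip·ft.

M_X = 415.2 kip·ft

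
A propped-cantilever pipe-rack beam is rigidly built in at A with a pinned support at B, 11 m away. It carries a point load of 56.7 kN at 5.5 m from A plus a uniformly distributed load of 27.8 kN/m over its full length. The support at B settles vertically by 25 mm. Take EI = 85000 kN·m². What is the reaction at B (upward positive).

R_B = 127.6 kN

Remove the prop at B; the released (primary) structure is a cantilever built in at A.
Downward deflection at the released point B due to the loads:
  point load 56.7 at a = 5.5: Pa²(3L − a)/(6EI) = 7861/EI
  UDL 27.8: wL⁴/(8EI) = 50877/EI
  δ_0 = 58739/EI
Tip deflection under a unit load at B: L³/(3EI) = 443.7/EI.
With EI = 85000 kN·m²: δ_0 = 0.69104 m and δ_{BB} = 0.00522 m/kN.
Compatibility — the beam at B must follow the support down by 0.025 m: δ_0 − R_B·δ_{BB} = 0.025, so R_B = (0.69104 − 0.025)/0.00522 = 127.6 kN.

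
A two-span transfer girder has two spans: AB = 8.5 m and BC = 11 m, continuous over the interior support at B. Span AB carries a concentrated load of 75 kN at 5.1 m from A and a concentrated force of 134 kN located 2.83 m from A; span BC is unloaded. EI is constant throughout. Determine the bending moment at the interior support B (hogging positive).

Insert a hinge at B; M_B is the redundant, and each span becomes simply supported.
Rotations at B on the released spans (each span's end-slope, ×1/EI):
  span AB: point load 75 at a = 5.1: Pab(L + a)/(6LEI) = 346.8/EI
  span AB: point load 134 at a = 2.83: Pab(L + a)/(6LEI) = 477.7/EI
  relative rotation θ_0 = (824.5 + 0)/EI = 824.5/EI
A unit hogging moment at B produces rotation L₁/(3EI) + L₂/(3EI) = 6.5/EI.
Compatibility: M_B·(L₁+L₂)/(3EI) = θ_0, giving M_B = 126.8 kN·m (hogging).

M_B = 126.8 kN·m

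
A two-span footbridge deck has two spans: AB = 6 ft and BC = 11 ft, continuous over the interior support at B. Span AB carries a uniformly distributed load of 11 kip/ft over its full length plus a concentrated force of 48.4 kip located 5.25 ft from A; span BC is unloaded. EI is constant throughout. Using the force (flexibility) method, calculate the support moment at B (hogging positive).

Insert a hinge at B; M_B is the redundant, and each span becomes simply supported.
Discontinuity in slope at B on the released structure — sum the simple-span end rotations:
  span AB: UDL 11: wL³/(24EI) = 99/EI
  span AB: point load 48.4 at a = 5.25: Pab(L + a)/(6LEI) = 59.55/EI
  relative rotation θ_0 = (158.6 + 0)/EI = 158.6/EI
A unit hogging moment at B produces rotation L₁/(3EI) + L₂/(3EI) = 5.667/EI.
Compatibility: M_B·(L₁+L₂)/(3EI) = θ_0, giving M_B = 27.98 kip·ft (hogging).

M_B = 27.98 kip·ft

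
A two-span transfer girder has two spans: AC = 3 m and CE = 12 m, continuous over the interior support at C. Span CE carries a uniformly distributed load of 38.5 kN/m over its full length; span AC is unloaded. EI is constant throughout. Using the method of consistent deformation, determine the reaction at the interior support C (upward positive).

Take M_C as the redundant. Released structure: two simple spans AC and CE with a hinge at C.
Rotations at C on the released spans (each span's end-slope, ×1/EI):
  span CE: UDL 38.5: wL³/(24EI) = 2772/EI
  relative rotation θ_0 = (0 + 2772)/EI = 2772/EI
A unit hogging moment at C produces rotation L₁/(3EI) + L₂/(3EI) = 5/EI.
Slope continuity at C: θ_0 = M_C·5/EI, so M_C = 2772/5 = 554.4 kN·m (hogging).
Span AC, ΣM about A with M_C applied at C: R_C^{AC}·3 = 0 + 554.4, so R_C^{AC} = 184.8 kN and R_A = 0 − 184.8 = -184.8 kN.
Span CE, ΣM about E: R_C^{CE}·12 = 2772 + 554.4, so R_C^{CE} = 277.2 kN and R_E = 462 − 277.2 = 184.8 kN.
R_C = 184.8 + 277.2 = 462 kN.

R_C = 462 kN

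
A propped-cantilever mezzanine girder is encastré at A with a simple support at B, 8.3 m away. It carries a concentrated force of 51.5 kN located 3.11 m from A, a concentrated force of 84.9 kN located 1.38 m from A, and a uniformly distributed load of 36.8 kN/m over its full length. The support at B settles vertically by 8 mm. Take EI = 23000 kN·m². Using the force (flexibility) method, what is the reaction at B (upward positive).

R_B = 126.4 kN

Take the reaction at B as the redundant and release it; the primary structure is a cantilever fixed at A.
Downward deflection at the released point B due to the loads:
  point load 51.5 at a = 3.11: Pa²(3L − a)/(6EI) = 1809/EI
  point load 84.9 at a = 1.38: Pa²(3L − a)/(6EI) = 633.8/EI
  UDL 36.8: wL⁴/(8EI) = 21831/EI
  δ_0 = 24274/EI
Flexibility coefficient — unit upward force at B: δ_{BB} = L³/(3EI) = 190.6/EI.
With EI = 23000 kN·m²: δ_0 = 1.0554 m and δ_{BB} = 0.008287 m/kN.
Compatibility — the beam at B must follow the support down by 0.008 m: δ_0 − R_B·δ_{BB} = 0.008, so R_B = (1.0554 − 0.008)/0.008287 = 126.4 kN.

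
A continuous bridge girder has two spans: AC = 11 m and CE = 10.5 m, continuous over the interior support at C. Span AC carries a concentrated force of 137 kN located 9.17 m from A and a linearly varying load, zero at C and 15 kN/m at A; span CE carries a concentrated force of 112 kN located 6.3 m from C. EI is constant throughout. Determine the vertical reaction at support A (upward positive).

Insert a hinge at C; M_C is the redundant, and each span becomes simply supported.
End slopes at the hinge C, treating each span as simply supported:
  span AC: point load 137 at a = 9.17: Pab(L + a)/(6LEI) = 702.6/EI
  span AC: triangular load, peak 15: 7w₀L³/(360EI) = 388.2/EI
  span CE: point load 112 at a = 6.3: Pab(L + b)/(6LEI) = 691.5/EI
  relative rotation θ_0 = (1091 + 691.5)/EI = 1782/EI
A unit hogging moment at C produces rotation L₁/(3EI) + L₂/(3EI) = 7.167/EI.
Compatibility: M_C·(L₁+L₂)/(3EI) = θ_0, giving M_C = 248.7 kN·m (hogging).
Span AC, ΣM about A with M_C applied at C: R_C^{AC}·11 = 1559 + 248.7, so R_C^{AC} = 164.3 kN and R_A = 219.5 − 164.3 = 55.18 kN.

R_A = 55.18 kN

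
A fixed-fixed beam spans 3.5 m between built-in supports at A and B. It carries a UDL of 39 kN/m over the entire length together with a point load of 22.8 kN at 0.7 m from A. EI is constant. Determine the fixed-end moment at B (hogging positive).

M_B = 42.37 kN·m

Take the two fixed-end moments M_A, M_B as redundants; the released structure is the simple span AB.
Simple-span end rotations at A and B under the given loads:
  at A: UDL 39: wL³/(24EI) = 69.67/EI
  at B: UDL 39: wL³/(24EI) = 69.67/EI
  at A: point load 22.8 at a = 0.7: Pab(L + b)/(6LEI) = 13.41/EI
  at B: point load 22.8 at a = 0.7: Pab(L + a)/(6LEI) = 8.938/EI
  θ_A0 = 83.08/EI,  θ_B0 = 78.61/EI
Flexibility coefficients: a unit moment at one end gives L/(3EI) there and L/(6EI) at the far end, so f₁₁ = f₂₂ = 1.167/EI and f₁₂ = f₂₁ = 0.5833/EI.
Compatibility — zero rotation at each built-in end:
  1.167 M_A + 0.5833 M_B = 83.08
  0.5833 M_A + 1.167 M_B = 78.61
Solving the pair gives M_A = 50.03 kN·m and M_B = 42.37 kN·m (hogging).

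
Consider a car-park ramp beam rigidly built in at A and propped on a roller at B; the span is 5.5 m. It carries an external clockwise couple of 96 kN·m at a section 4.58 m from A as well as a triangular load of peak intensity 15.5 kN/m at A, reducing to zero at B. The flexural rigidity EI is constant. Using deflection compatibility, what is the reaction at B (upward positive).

Choose R_B as the redundant. The primary structure is the cantilever fixed at A.
Deflection at B on the released cantilever, summing each load's contribution:
  clockwise couple 96 at a = 4.58: M₀a(2L − a)/(2EI) = 1411/EI
  triangular load, peak 15.5 at the fixed end: w₀L⁴/(30EI) = 472.8/EI
  δ_0 = 1884/EI
Tip deflection under a unit load at B: L³/(3EI) = 55.46/EI.
The prop prevents deflection at B: R_B = δ_0/δ_{BB} = 1884/55.46 = 33.97 kN.

R_B = 33.97 kN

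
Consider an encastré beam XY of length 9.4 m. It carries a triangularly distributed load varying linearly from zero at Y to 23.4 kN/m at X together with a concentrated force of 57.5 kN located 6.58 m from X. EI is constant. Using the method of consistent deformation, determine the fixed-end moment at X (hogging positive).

M_X = 137.4 kN·m

Release both end moments; the primary structure is a simply-supported span XY with redundants M_X and M_Y.
End rotations of the released simple span under the applied load (×1/EI):
  at X: triangular load, peak 23.4: w₀L³/(45EI) = 431.9/EI
  at Y: triangular load, peak 23.4: 7w₀L³/(360EI) = 377.9/EI
  at X: point load 57.5 at a = 6.58: Pab(L + b)/(6LEI) = 231.2/EI
  at Y: point load 57.5 at a = 6.58: Pab(L + a)/(6LEI) = 302.3/EI
  θ_X0 = 663.1/EI,  θ_Y0 = 680.2/EI
Flexibility coefficients: a unit moment at one end gives L/(3EI) there and L/(6EI) at the far end, so f₁₁ = f₂₂ = 3.133/EI and f₁₂ = f₂₁ = 1.567/EI.
Compatibility — zero rotation at each built-in end:
  3.133 M_X + 1.567 M_Y = 663.1
  1.567 M_X + 3.133 M_Y = 680.2
Solving the pair gives M_X = 137.4 kN·m and M_Y = 148.4 kN·m (hogging).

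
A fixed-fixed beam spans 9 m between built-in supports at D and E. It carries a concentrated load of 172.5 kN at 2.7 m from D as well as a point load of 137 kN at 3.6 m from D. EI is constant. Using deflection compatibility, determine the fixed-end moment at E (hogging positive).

M_E = 216.2 kN·m

Take the two fixed-end moments M_D, M_E as redundants; the released structure is the simple span DE.
End rotations of the released simple span under the applied load (×1/EI):
  at D: point load 172.5 at a = 2.7: Pab(L + b)/(6LEI) = 831.4/EI
  at E: point load 172.5 at a = 2.7: Pab(L + a)/(6LEI) = 635.7/EI
  at D: point load 137 at a = 3.6: Pab(L + b)/(6LEI) = 710.2/EI
  at E: point load 137 at a = 3.6: Pab(L + a)/(6LEI) = 621.4/EI
  θ_D0 = 1542/EI,  θ_E0 = 1257/EI
Flexibility coefficients: a unit moment at one end gives L/(3EI) there and L/(6EI) at the far end, so f₁₁ = f₂₂ = 3/EI and f₁₂ = f₂₁ = 1.5/EI.
Compatibility — zero rotation at each built-in end:
  3 M_D + 1.5 M_E = 1542
  1.5 M_D + 3 M_E = 1257
Solving the pair gives M_D = 405.8 kN·m and M_E = 216.2 kN·m (hogging).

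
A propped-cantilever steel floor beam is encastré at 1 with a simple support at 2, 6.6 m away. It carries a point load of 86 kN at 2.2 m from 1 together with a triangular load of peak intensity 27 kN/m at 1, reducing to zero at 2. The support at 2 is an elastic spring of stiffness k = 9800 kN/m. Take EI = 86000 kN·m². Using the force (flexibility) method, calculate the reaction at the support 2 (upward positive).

Take the reaction at 2 as the redundant and release it; the primary structure is a cantilever fixed at 1.
Free-end deflection of the primary structure under the applied loading (downward +):
  point load 86 at a = 2.2: Pa²(3L − a)/(6EI) = 1221/EI
  triangular load, peak 27 at the fixed end: w₀L⁴/(30EI) = 1708/EI
  δ_0 = 2929/EI
Flexibility coefficient — unit upward force at 2: δ_{22} = L³/(3EI) = 95.83/EI.
With EI = 86000 kN·m²: δ_0 = 0.034055 m and δ_{22} = 0.001114 m/kN.
Compatibility — the spring shortens by R_2/k under the reaction it provides: δ_0 − R_2·δ_{22} = R_2/k. With 1/k = 0.000102 m/kN, R_2 = δ_0 / (δ_{22} + 1/k) = 0.034055 / (0.001114 + 0.000102) = 28 kN.

R_2 = 28 kN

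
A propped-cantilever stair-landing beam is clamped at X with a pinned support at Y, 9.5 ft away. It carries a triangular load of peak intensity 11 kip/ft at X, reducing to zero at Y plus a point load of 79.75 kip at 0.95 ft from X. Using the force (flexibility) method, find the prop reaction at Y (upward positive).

Release the roller at Y. Primary structure: cantilever fixed at X.
Free-end deflection of the primary structure under the applied loading (downward +):
  triangular load, peak 11 at the fixed end: w₀L⁴/(30EI) = 2987/EI
  point load 79.75 at a = 0.95: Pa²(3L − a)/(6EI) = 330.5/EI
  δ_0 = 3317/EI
Flexibility coefficient — unit upward force at Y: δ_{YY} = L³/(3EI) = 285.8/EI.
Compatibility at Y: δ_0 − R_Y·δ_{YY} = 0, so R_Y = 3317/285.8 = 11.61 kip.

R_Y = 11.61 kip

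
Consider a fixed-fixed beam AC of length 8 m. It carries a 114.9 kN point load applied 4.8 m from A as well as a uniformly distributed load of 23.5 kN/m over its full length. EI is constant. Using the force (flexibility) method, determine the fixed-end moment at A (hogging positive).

M_A = 213.6 kN·m

Release both end moments; the primary structure is a simply-supported span AC with redundants M_A and M_C.
Simple-span end rotations at A and C under the given loads:
  at A: point load 114.9 at a = 4.8: Pab(L + b)/(6LEI) = 411.8/EI
  at C: point load 114.9 at a = 4.8: Pab(L + a)/(6LEI) = 470.6/EI
  at A: UDL 23.5: wL³/(24EI) = 501.3/EI
  at C: UDL 23.5: wL³/(24EI) = 501.3/EI
  θ_A0 = 913.1/EI,  θ_C0 = 972/EI
Flexibility coefficients: a unit moment at one end gives L/(3EI) there and L/(6EI) at the far end, so f₁₁ = f₂₂ = 2.667/EI and f₁₂ = f₂₁ = 1.333/EI.
Compatibility — zero rotation at each built-in end:
  2.667 M_A + 1.333 M_C = 913.1
  1.333 M_A + 2.667 M_C = 972
Solving the pair gives M_A = 213.6 kN·m and M_C = 257.7 kN·m (hogging).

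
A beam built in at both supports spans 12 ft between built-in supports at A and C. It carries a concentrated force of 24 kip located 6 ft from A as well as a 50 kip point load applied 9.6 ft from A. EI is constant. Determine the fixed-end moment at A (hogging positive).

Release both end moments; the primary structure is a simply-supported span AC with redundants M_A and M_C.
End rotations of the released simple span under the applied load (×1/EI):
  at A: point load 24 at a = 6: Pab(L + b)/(6LEI) = 216/EI
  at C: point load 24 at a = 6: Pab(L + a)/(6LEI) = 216/EI
  at A: point load 50 at a = 9.6: Pab(L + b)/(6LEI) = 230.4/EI
  at C: point load 50 at a = 9.6: Pab(L + a)/(6LEI) = 345.6/EI
  θ_A0 = 446.4/EI,  θ_C0 = 561.6/EI
Flexibility coefficients: a unit moment at one end gives L/(3EI) there and L/(6EI) at the far end, so f₁₁ = f₂₂ = 4/EI and f₁₂ = f₂₁ = 2/EI.
Compatibility — zero rotation at each built-in end:
  4 M_A + 2 M_C = 446.4
  2 M_A + 4 M_C = 561.6
Solving the pair gives M_A = 55.2 kip·ft and M_C = 112.8 kip·ft (hogging).

M_A = 55.2 kip·ft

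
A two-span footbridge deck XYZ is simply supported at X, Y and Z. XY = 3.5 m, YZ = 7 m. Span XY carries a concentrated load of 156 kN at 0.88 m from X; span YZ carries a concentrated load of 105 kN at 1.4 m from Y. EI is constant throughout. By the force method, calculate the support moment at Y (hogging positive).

M_Y = 91.99 kN·m

Release continuity at Y by inserting a hinge; the redundant is the internal moment M_Y. The primary structure is two simply-supported spans XY and YZ.
End slopes at the hinge Y, treating each span as simply supported:
  span XY: point load 156 at a = 0.88: Pab(L + a)/(6LEI) = 75.02/EI
  span YZ: point load 105 at a = 1.4: Pab(L + b)/(6LEI) = 247/EI
  relative rotation θ_0 = (75.02 + 247)/EI = 322/EI
A unit hogging moment at Y produces rotation L₁/(3EI) + L₂/(3EI) = 3.5/EI.
Slope continuity at Y: θ_0 = M_Y·3.5/EI, so M_Y = 322/3.5 = 91.99 kN·m (hogging).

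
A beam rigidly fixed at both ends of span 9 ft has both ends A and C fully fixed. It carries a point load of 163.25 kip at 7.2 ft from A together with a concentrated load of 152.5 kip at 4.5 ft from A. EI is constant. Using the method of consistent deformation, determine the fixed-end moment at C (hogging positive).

M_C = 359.6 kip·ft

Take the two fixed-end moments M_A, M_C as redundants; the released structure is the simple span AC.
End rotations of the released simple span under the applied load (×1/EI):
  at A: point load 163.25 at a = 7.2: Pab(L + b)/(6LEI) = 423.1/EI
  at C: point load 163.25 at a = 7.2: Pab(L + a)/(6LEI) = 634.7/EI
  at A: point load 152.5 at a = 4.5: Pab(L + b)/(6LEI) = 772/EI
  at C: point load 152.5 at a = 4.5: Pab(L + a)/(6LEI) = 772/EI
  θ_A0 = 1195/EI,  θ_C0 = 1407/EI
Flexibility coefficients: a unit moment at one end gives L/(3EI) there and L/(6EI) at the far end, so f₁₁ = f₂₂ = 3/EI and f₁₂ = f₂₁ = 1.5/EI.
Compatibility — zero rotation at each built-in end:
  3 M_A + 1.5 M_C = 1195
  1.5 M_A + 3 M_C = 1407
Solving the pair gives M_A = 218.6 kip·ft and M_C = 359.6 kip·ft (hogging).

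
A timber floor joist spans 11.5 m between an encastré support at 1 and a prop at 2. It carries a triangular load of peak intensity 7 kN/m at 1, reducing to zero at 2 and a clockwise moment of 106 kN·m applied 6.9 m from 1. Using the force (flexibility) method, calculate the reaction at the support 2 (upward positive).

Remove the prop at 2; the released (primary) structure is a cantilever built in at 1.
Primary-structure tip deflection at 2 by superposition:
  triangular load, peak 7 at the fixed end: w₀L⁴/(30EI) = 4081/EI
  clockwise couple 106 at a = 6.9: M₀a(2L − a)/(2EI) = 5888/EI
  δ_0 = 9969/EI
Flexibility coefficient — unit upward force at 2: δ_{22} = L³/(3EI) = 507/EI.
Compatibility at 2: δ_0 − R_2·δ_{22} = 0, so R_2 = 9969/507 = 19.66 kN.

R_2 = 19.66 kN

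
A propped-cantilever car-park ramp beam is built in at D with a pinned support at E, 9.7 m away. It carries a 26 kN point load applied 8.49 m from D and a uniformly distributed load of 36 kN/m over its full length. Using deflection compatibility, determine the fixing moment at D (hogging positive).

M_D = 438.9 kN·m

Choose R_E as the redundant. The primary structure is the cantilever fixed at D.
Free-end deflection of the primary structure under the applied loading (downward +):
  point load 26 at a = 8.49: Pa²(3L − a)/(6EI) = 6437/EI
  UDL 36: wL⁴/(8EI) = 39838/EI
  δ_0 = 46276/EI
Tip deflection under a unit load at E: L³/(3EI) = 304.2/EI.
The prop prevents deflection at E: R_E = δ_0/δ_{EE} = 46276/304.2 = 152.1 kN.
Moment equilibrium about D: M_D = Σ(load moments about D) − R_E·L = 1914 − 152.1×9.7 = 438.9 kN·m.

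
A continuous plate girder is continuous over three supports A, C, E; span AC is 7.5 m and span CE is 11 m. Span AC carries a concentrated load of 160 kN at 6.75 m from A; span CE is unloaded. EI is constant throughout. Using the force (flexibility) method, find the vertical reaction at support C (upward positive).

Release continuity at C by inserting a hinge; the redundant is the internal moment M_C. The primary structure is two simply-supported spans AC and CE.
Rotations at C on the released spans (each span's end-slope, ×1/EI):
  span AC: point load 160 at a = 6.75: Pab(L + a)/(6LEI) = 256.5/EI
  relative rotation θ_0 = (256.5 + 0)/EI = 256.5/EI
A unit hogging moment at C produces rotation L₁/(3EI) + L₂/(3EI) = 6.167/EI.
Slope continuity at C: θ_0 = M_C·6.167/EI, so M_C = 256.5/6.167 = 41.59 kN·m (hogging).
Span AC, ΣM about A with M_C applied at C: R_C^{AC}·7.5 = 1080 + 41.59, so R_C^{AC} = 149.5 kN and R_A = 160 − 149.5 = 10.45 kN.
Span CE, ΣM about E: R_C^{CE}·11 = 0 + 41.59, so R_C^{CE} = 3.781 kN and R_E = 0 − 3.781 = -3.781 kN.
R_C = 149.5 + 3.781 = 153.3 kN.

R_C = 153.3 kN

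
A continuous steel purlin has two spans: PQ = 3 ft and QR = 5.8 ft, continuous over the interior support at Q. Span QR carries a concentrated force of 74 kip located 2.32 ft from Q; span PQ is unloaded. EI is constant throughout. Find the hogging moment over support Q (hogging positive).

M_Q = 54.31 kip·ft

Release continuity at Q by inserting a hinge; the redundant is the internal moment M_Q. The primary structure is two simply-supported spans PQ and QR.
Discontinuity in slope at Q on the released structure — sum the simple-span end rotations:
  span QR: point load 74 at a = 2.32: Pab(L + b)/(6LEI) = 159.3/EI
  relative rotation θ_0 = (0 + 159.3)/EI = 159.3/EI
A unit hogging moment at Q produces rotation L₁/(3EI) + L₂/(3EI) = 2.933/EI.
Slope continuity at Q: θ_0 = M_Q·2.933/EI, so M_Q = 159.3/2.933 = 54.31 kip·ft (hogging).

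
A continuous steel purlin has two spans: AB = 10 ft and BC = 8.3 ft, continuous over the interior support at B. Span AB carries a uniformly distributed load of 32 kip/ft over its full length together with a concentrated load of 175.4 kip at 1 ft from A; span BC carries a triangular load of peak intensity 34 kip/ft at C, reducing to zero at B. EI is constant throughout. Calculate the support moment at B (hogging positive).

M_B = 328 kip·ft

Insert a hinge at B; M_B is the redundant, and each span becomes simply supported.
End slopes at the hinge B, treating each span as simply supported:
  span AB: UDL 32: wL³/(24EI) = 1333/EI
  span AB: point load 175.4 at a = 1: Pab(L + a)/(6LEI) = 289.4/EI
  span BC: triangular load, peak 34: 7w₀L³/(360EI) = 378/EI
  relative rotation θ_0 = (1623 + 378)/EI = 2001/EI
A unit hogging moment at B produces rotation L₁/(3EI) + L₂/(3EI) = 6.1/EI.
Slope continuity at B: θ_0 = M_B·6.1/EI, so M_B = 2001/6.1 = 328 kip·ft (hogging).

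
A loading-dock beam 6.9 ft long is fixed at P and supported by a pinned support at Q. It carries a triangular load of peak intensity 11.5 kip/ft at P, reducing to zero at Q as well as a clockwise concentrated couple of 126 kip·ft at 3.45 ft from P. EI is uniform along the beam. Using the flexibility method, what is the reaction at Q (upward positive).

R_Q = 28.48 kip

Take the reaction at Q as the redundant and release it; the primary structure is a cantilever fixed at P.
Primary-structure tip deflection at Q by superposition:
  triangular load, peak 11.5 at the fixed end: w₀L⁴/(30EI) = 868.9/EI
  clockwise couple 126 at a = 3.45: M₀a(2L − a)/(2EI) = 2250/EI
  δ_0 = 3118/EI
Flexibility coefficient — unit upward force at Q: δ_{QQ} = L³/(3EI) = 109.5/EI.
The prop prevents deflection at Q: R_Q = δ_0/δ_{QQ} = 3118/109.5 = 28.48 kip.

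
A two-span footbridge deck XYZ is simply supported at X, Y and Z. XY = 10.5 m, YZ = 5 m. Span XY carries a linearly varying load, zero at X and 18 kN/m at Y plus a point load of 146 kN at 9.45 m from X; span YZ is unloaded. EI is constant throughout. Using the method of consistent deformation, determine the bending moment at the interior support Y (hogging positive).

Insert a hinge at Y; M_Y is the redundant, and each span becomes simply supported.
Rotations at Y on the released spans (each span's end-slope, ×1/EI):
  span XY: triangular load, peak 18: w₀L³/(45EI) = 463.1/EI
  span XY: point load 146 at a = 9.45: Pab(L + a)/(6LEI) = 458.8/EI
  relative rotation θ_0 = (921.8 + 0)/EI = 921.8/EI
A unit hogging moment at Y produces rotation L₁/(3EI) + L₂/(3EI) = 5.167/EI.
Slope continuity at Y: θ_0 = M_Y·5.167/EI, so M_Y = 921.8/5.167 = 178.4 kN·m (hogging).

M_Y = 178.4 kN·m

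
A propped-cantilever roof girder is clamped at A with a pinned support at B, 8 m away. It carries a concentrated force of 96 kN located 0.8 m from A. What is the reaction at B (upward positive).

R_B = 1.392 kN

Take the reaction at B as the redundant and release it; the primary structure is a cantilever fixed at A.
Free-end deflection of the primary structure under the applied loading (downward +):
  point load 96 at a = 0.8: Pa²(3L − a)/(6EI) = 237.6/EI
Flexibility coefficient — unit upward force at B: δ_{BB} = L³/(3EI) = 170.7/EI.
The prop prevents deflection at B: R_B = δ_0/δ_{BB} = 237.6/170.7 = 1.392 kN.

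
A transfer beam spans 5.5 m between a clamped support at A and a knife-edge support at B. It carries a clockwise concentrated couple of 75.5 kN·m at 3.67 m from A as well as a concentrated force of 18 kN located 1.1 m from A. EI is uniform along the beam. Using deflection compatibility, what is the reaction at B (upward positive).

R_B = 19.32 kN

Choose R_B as the redundant. The primary structure is the cantilever fixed at A.
Downward deflection at the released point B due to the loads:
  clockwise couple 75.5 at a = 3.67: M₀a(2L − a)/(2EI) = 1016/EI
  point load 18 at a = 1.1: Pa²(3L − a)/(6EI) = 55.9/EI
  δ_0 = 1071/EI
Tip deflection under a unit load at B: L³/(3EI) = 55.46/EI.
Compatibility at B: δ_0 − R_B·δ_{BB} = 0, so R_B = 1071/55.46 = 19.32 kN.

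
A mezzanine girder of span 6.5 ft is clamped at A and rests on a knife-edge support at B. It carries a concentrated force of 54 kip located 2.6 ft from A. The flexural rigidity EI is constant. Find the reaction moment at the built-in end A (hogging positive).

M_A = 67.39 kip·ft

Remove the prop at B; the released (primary) structure is a cantilever built in at A.
Free-end deflection of the primary structure under the applied loading (downward +):
  point load 54 at a = 2.6: Pa²(3L − a)/(6EI) = 1028/EI
Flexibility coefficient — unit upward force at B: δ_{BB} = L³/(3EI) = 91.54/EI.
Compatibility at B: δ_0 − R_B·δ_{BB} = 0, so R_B = 1028/91.54 = 11.23 kip.
Moment equilibrium about A: M_A = Σ(load moments about A) − R_B·L = 140.4 − 11.23×6.5 = 67.39 kip·ft.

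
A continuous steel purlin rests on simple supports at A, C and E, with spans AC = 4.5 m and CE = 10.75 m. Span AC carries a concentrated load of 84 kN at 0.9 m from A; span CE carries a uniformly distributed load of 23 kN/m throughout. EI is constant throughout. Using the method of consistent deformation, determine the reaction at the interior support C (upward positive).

Take M_C as the redundant. Released structure: two simple spans AC and CE with a hinge at C.
Rotations at C on the released spans (each span's end-slope, ×1/EI):
  span AC: point load 84 at a = 0.9: Pab(L + a)/(6LEI) = 54.43/EI
  span CE: UDL 23: wL³/(24EI) = 1191/EI
  relative rotation θ_0 = (54.43 + 1191)/EI = 1245/EI
A unit hogging moment at C produces rotation L₁/(3EI) + L₂/(3EI) = 5.083/EI.
Slope continuity at C: θ_0 = M_C·5.083/EI, so M_C = 1245/5.083 = 244.9 kN·m (hogging).
Span AC, ΣM about A with M_C applied at C: R_C^{AC}·4.5 = 75.6 + 244.9, so R_C^{AC} = 71.22 kN and R_A = 84 − 71.22 = 12.78 kN.
Span CE, ΣM about E: R_C^{CE}·10.75 = 1329 + 244.9, so R_C^{CE} = 146.4 kN and R_E = 247.2 − 146.4 = 100.8 kN.
R_C = 71.22 + 146.4 = 217.6 kN.

R_C = 217.6 kN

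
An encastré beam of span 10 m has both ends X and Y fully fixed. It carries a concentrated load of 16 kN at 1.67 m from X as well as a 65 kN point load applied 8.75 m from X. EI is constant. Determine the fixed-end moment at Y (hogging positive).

M_Y = 65.92 kN·m

Take the two fixed-end moments M_X, M_Y as redundants; the released structure is the simple span XY.
End rotations of the released simple span under the applied load (×1/EI):
  at X: point load 16 at a = 1.67: Pab(L + b)/(6LEI) = 68/EI
  at Y: point load 16 at a = 1.67: Pab(L + a)/(6LEI) = 43.29/EI
  at X: point load 65 at a = 8.75: Pab(L + b)/(6LEI) = 133.3/EI
  at Y: point load 65 at a = 8.75: Pab(L + a)/(6LEI) = 222.2/EI
  θ_X0 = 201.3/EI,  θ_Y0 = 265.5/EI
Flexibility coefficients: a unit moment at one end gives L/(3EI) there and L/(6EI) at the far end, so f₁₁ = f₂₂ = 3.333/EI and f₁₂ = f₂₁ = 1.667/EI.
Compatibility — zero rotation at each built-in end:
  3.333 M_X + 1.667 M_Y = 201.3
  1.667 M_X + 3.333 M_Y = 265.5
Solving the pair gives M_X = 27.43 kN·m and M_Y = 65.92 kN·m (hogging).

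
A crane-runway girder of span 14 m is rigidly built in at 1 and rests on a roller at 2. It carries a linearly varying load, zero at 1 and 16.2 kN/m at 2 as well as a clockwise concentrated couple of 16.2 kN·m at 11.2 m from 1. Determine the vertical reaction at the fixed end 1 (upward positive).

R_1 = 49.36 kN

Release the roller at 2. Primary structure: cantilever fixed at 1.
Primary-structure tip deflection at 2 by superposition:
  triangular load, peak 16.2 at the free end: 11w₀L⁴/(120EI) = 57048/EI
  clockwise couple 16.2 at a = 11.2: M₀a(2L − a)/(2EI) = 1524/EI
  δ_0 = 58572/EI
Tip deflection under a unit load at 2: L³/(3EI) = 914.7/EI.
Compatibility at 2: δ_0 − R_2·δ_{22} = 0, so R_2 = 58572/914.7 = 64.04 kN.
Vertical equilibrium: R_1 = ΣP − R_2 = 113.4 − 64.04 = 49.36 kN.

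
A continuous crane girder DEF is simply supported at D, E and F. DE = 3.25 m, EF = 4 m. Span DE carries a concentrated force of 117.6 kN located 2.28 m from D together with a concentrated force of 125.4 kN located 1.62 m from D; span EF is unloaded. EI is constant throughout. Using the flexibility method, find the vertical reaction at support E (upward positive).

R_E = 181.1 kN

Release continuity at E by inserting a hinge; the redundant is the internal moment M_E. The primary structure is two simply-supported spans DE and EF.
End slopes at the hinge E, treating each span as simply supported:
  span DE: point load 117.6 at a = 2.28: Pab(L + a)/(6LEI) = 73.76/EI
  span DE: point load 125.4 at a = 1.62: Pab(L + a)/(6LEI) = 82.7/EI
  relative rotation θ_0 = (156.5 + 0)/EI = 156.5/EI
A unit hogging moment at E produces rotation L₁/(3EI) + L₂/(3EI) = 2.417/EI.
Compatibility: M_E·(L₁+L₂)/(3EI) = θ_0, giving M_E = 64.74 kN·m (hogging).
Span DE, ΣM about D with M_E applied at E: R_E^{DE}·3.25 = 471.3 + 64.74, so R_E^{DE} = 164.9 kN and R_D = 243 − 164.9 = 78.07 kN.
Span EF, ΣM about F: R_E^{EF}·4 = 0 + 64.74, so R_E^{EF} = 16.19 kN and R_F = 0 − 16.19 = -16.19 kN.
R_E = 164.9 + 16.19 = 181.1 kN.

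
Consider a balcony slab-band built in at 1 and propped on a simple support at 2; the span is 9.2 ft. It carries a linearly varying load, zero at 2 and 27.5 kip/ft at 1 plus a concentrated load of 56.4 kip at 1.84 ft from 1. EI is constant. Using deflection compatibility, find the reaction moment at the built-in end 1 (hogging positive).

M_1 = 229.9 kip·ft

Release the roller at 2. Primary structure: cantilever fixed at 1.
Deflection at 2 on the released cantilever, summing each load's contribution:
  triangular load, peak 27.5 at the fixed end: w₀L⁴/(30EI) = 6567/EI
  point load 56.4 at a = 1.84: Pa²(3L − a)/(6EI) = 819.8/EI
  δ_0 = 7387/EI
Flexibility coefficient — unit upward force at 2: δ_{22} = L³/(3EI) = 259.6/EI.
The prop prevents deflection at 2: R_2 = δ_0/δ_{22} = 7387/259.6 = 28.46 kip.
Moment equilibrium about 1: M_1 = Σ(load moments about 1) − R_2·L = 491.7 − 28.46×9.2 = 229.9 kip·ft.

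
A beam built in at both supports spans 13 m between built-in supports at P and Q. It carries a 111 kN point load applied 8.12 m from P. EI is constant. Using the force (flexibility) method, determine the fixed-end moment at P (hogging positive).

M_P = 127 kN·m

Release both end moments; the primary structure is a simply-supported span PQ with redundants M_P and M_Q.
End rotations of the released simple span under the applied load (×1/EI):
  at P: point load 111 at a = 8.12: Pab(L + b)/(6LEI) = 1008/EI
  at Q: point load 111 at a = 8.12: Pab(L + a)/(6LEI) = 1191/EI
  θ_P0 = 1008/EI,  θ_Q0 = 1191/EI
Flexibility coefficients: a unit moment at one end gives L/(3EI) there and L/(6EI) at the far end, so f₁₁ = f₂₂ = 4.333/EI and f₁₂ = f₂₁ = 2.167/EI.
Compatibility — zero rotation at each built-in end:
  4.333 M_P + 2.167 M_Q = 1008
  2.167 M_P + 4.333 M_Q = 1191
Solving the pair gives M_P = 127 kN·m and M_Q = 211.3 kN·m (hogging).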